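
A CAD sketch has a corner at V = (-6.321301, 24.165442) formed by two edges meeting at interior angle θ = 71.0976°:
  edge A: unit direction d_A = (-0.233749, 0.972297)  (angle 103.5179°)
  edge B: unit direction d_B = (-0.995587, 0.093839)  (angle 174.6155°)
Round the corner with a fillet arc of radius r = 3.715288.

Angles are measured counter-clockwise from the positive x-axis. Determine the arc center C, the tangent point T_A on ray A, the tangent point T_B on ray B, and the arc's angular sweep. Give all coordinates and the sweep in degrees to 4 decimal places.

center=(-11.1490,28.3522) T_A=(-7.5366,29.2207) T_B=(-11.4976,24.6533) sweep=108.9024

bisector direction at 139.0667° = (-0.755473,0.655180)
center distance |VC| = r/sin(θ/2) = 3.715288/sin(35.5488°) = 6.390287
C = V + |VC|·bis = (-11.1490,28.3522)
T_A = V + ((C−V)·d_A)·d_A = V + 5.1993·d_A = (-7.5366,29.2207)
T_B = V + ((C−V)·d_B)·d_B = V + 5.1993·d_B = (-11.4976,24.6533)
sweep = 180° − θ = 108.9024°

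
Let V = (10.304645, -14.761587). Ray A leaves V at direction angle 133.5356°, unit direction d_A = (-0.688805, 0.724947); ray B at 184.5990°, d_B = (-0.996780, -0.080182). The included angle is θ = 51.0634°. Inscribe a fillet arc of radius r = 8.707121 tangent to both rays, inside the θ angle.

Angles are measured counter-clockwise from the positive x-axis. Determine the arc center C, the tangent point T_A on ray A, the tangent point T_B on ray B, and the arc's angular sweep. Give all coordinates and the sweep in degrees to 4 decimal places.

center=(-8.5637,-7.5441) T_A=(-2.2515,-1.5466) T_B=(-7.8656,-16.2232) sweep=128.9366

bisector direction at 159.0673° = (-0.934001,0.357271)
center distance |VC| = r/sin(θ/2) = 8.707121/sin(25.5317°) = 20.201649
C = V + |VC|·bis = (-8.5637,-7.5441)
T_A = V + ((C−V)·d_A)·d_A = V + 18.2289·d_A = (-2.2515,-1.5466)
T_B = V + ((C−V)·d_B)·d_B = V + 18.2289·d_B = (-7.8656,-16.2232)
sweep = 180° − θ = 128.9366°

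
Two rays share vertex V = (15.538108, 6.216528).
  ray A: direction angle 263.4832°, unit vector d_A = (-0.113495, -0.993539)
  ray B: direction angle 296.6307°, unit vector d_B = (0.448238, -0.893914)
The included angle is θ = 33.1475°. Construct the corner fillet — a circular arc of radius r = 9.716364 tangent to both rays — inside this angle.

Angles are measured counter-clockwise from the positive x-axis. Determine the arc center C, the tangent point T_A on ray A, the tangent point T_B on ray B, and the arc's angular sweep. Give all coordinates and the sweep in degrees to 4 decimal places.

center=(21.4864,-27.3228) T_A=(11.8328,-26.2200) T_B=(30.1720,-22.9676) sweep=146.8525

bisector direction at 280.0570° = (0.174627,-0.984635)
center distance |VC| = r/sin(θ/2) = 9.716364/sin(16.5738°) = 34.062711
C = V + |VC|·bis = (21.4864,-27.3228)
T_A = V + ((C−V)·d_A)·d_A = V + 32.6475·d_A = (11.8328,-26.2200)
T_B = V + ((C−V)·d_B)·d_B = V + 32.6475·d_B = (30.1720,-22.9676)
sweep = 180° − θ = 146.8525°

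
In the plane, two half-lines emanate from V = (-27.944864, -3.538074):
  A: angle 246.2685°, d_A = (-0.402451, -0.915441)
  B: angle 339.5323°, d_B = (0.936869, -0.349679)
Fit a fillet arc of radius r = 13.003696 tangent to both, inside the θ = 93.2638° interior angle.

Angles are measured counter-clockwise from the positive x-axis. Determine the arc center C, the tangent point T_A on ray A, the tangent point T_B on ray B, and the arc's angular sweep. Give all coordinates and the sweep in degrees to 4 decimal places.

bisector direction at 292.9004° = (0.389130,-0.921183)
center distance |VC| = r/sin(θ/2) = 13.003696/sin(46.6319°) = 17.887845
C = V + |VC|·bis = (-20.9842,-20.0160)
T_A = V + ((C−V)·d_A)·d_A = V + 12.2833·d_A = (-32.8883,-14.7827)
T_B = V + ((C−V)·d_B)·d_B = V + 12.2833·d_B = (-16.4370,-7.8333)
sweep = 180° − θ = 86.7362°

center=(-20.9842,-20.0160) T_A=(-32.8883,-14.7827) T_B=(-16.4370,-7.8333) sweep=86.7362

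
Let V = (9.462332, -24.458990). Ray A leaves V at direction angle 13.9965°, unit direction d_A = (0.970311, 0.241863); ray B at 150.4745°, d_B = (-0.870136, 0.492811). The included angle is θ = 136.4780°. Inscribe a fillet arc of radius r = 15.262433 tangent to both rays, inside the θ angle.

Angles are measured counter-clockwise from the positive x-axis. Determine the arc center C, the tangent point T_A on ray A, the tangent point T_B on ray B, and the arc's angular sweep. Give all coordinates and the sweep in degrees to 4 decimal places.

bisector direction at 82.2355° = (0.135102,0.990832)
center distance |VC| = r/sin(θ/2) = 15.262433/sin(68.2390°) = 16.433511
C = V + |VC|·bis = (11.6825,-8.1761)
T_A = V + ((C−V)·d_A)·d_A = V + 6.0925·d_A = (15.3739,-22.9854)
T_B = V + ((C−V)·d_B)·d_B = V + 6.0925·d_B = (4.1610,-21.4565)
sweep = 180° − θ = 43.5220°

center=(11.6825,-8.1761) T_A=(15.3739,-22.9854) T_B=(4.1610,-21.4565) sweep=43.5220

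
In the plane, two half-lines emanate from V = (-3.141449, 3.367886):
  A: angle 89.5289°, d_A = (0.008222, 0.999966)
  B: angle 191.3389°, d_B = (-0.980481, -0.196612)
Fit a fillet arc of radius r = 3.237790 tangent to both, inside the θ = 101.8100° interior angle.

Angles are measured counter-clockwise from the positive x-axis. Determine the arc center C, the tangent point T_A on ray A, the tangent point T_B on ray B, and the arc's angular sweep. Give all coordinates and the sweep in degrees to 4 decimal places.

bisector direction at 140.4339° = (-0.770890,0.636968)
center distance |VC| = r/sin(θ/2) = 3.237790/sin(50.9050°) = 4.171864
C = V + |VC|·bis = (-6.3575,6.0252)
T_A = V + ((C−V)·d_A)·d_A = V + 2.6308·d_A = (-3.1198,5.9986)
T_B = V + ((C−V)·d_B)·d_B = V + 2.6308·d_B = (-5.7209,2.8506)
sweep = 180° − θ = 78.1900°

center=(-6.3575,6.0252) T_A=(-3.1198,5.9986) T_B=(-5.7209,2.8506) sweep=78.1900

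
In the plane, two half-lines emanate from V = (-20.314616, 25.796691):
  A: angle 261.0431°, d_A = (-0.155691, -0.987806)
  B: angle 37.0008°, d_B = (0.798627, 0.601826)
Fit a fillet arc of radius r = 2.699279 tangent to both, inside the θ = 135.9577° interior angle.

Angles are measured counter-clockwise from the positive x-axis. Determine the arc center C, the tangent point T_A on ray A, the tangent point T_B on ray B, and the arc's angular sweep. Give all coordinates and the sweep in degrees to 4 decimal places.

center=(-17.8182,24.2980) T_A=(-20.4846,24.7183) T_B=(-19.4427,26.4537) sweep=44.0423

bisector direction at 329.0219° = (0.857365,-0.514710)
center distance |VC| = r/sin(θ/2) = 2.699279/sin(67.9788°) = 2.911701
C = V + |VC|·bis = (-17.8182,24.2980)
T_A = V + ((C−V)·d_A)·d_A = V + 1.0917·d_A = (-20.4846,24.7183)
T_B = V + ((C−V)·d_B)·d_B = V + 1.0917·d_B = (-19.4427,26.4537)
sweep = 180° − θ = 44.0423°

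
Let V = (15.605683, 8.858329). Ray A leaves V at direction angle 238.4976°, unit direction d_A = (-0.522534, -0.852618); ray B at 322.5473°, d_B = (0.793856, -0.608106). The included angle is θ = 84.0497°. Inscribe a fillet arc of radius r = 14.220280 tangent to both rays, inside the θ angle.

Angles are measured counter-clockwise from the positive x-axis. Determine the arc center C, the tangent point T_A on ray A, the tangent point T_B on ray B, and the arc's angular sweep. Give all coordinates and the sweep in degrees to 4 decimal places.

bisector direction at 280.5225° = (0.182621,-0.983183)
center distance |VC| = r/sin(θ/2) = 14.220280/sin(42.0249°) = 21.241645
C = V + |VC|·bis = (19.4848,-12.0261)
T_A = V + ((C−V)·d_A)·d_A = V + 15.7795·d_A = (7.3604,-4.5955)
T_B = V + ((C−V)·d_B)·d_B = V + 15.7795·d_B = (28.1323,-0.7373)
sweep = 180° − θ = 95.9503°

center=(19.4848,-12.0261) T_A=(7.3604,-4.5955) T_B=(28.1323,-0.7373) sweep=95.9503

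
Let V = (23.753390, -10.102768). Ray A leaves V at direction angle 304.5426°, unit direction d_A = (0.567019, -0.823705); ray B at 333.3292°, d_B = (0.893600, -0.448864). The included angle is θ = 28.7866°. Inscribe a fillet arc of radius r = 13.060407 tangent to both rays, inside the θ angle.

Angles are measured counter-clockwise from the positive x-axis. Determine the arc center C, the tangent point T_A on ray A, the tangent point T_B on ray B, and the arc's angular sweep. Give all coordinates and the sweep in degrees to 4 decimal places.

bisector direction at 318.9359° = (0.753975,-0.656903)
center distance |VC| = r/sin(θ/2) = 13.060407/sin(14.3933°) = 52.540769
C = V + |VC|·bis = (63.3678,-44.6170)
T_A = V + ((C−V)·d_A)·d_A = V + 50.8916·d_A = (52.6099,-52.0225)
T_B = V + ((C−V)·d_B)·d_B = V + 50.8916·d_B = (69.2302,-32.9462)
sweep = 180° − θ = 151.2134°

center=(63.3678,-44.6170) T_A=(52.6099,-52.0225) T_B=(69.2302,-32.9462) sweep=151.2134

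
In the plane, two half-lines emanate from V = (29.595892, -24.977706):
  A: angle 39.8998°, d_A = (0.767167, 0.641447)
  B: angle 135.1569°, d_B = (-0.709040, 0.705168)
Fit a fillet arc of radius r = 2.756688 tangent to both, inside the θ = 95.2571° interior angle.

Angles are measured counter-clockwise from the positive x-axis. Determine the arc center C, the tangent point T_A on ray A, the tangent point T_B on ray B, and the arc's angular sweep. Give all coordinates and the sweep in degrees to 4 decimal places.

center=(29.7568,-21.2498) T_A=(31.5251,-23.3647) T_B=(27.8129,-23.2044) sweep=84.7429

bisector direction at 87.5283° = (0.043125,0.999070)
center distance |VC| = r/sin(θ/2) = 2.756688/sin(47.6285°) = 3.731349
C = V + |VC|·bis = (29.7568,-21.2498)
T_A = V + ((C−V)·d_A)·d_A = V + 2.5147·d_A = (31.5251,-23.3647)
T_B = V + ((C−V)·d_B)·d_B = V + 2.5147·d_B = (27.8129,-23.2044)
sweep = 180° − θ = 84.7429°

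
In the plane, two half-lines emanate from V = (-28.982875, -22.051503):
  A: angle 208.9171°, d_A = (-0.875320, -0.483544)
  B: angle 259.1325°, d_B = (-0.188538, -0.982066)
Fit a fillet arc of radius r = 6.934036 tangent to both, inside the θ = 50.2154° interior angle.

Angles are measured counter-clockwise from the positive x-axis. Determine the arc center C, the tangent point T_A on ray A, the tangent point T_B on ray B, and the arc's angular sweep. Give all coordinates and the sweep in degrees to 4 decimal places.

center=(-38.5824,-35.2762) T_A=(-41.9353,-29.2067) T_B=(-31.7728,-36.5835) sweep=129.7846

bisector direction at 234.0248° = (-0.587435,-0.809271)
center distance |VC| = r/sin(θ/2) = 6.934036/sin(25.1077°) = 16.341482
C = V + |VC|·bis = (-38.5824,-35.2762)
T_A = V + ((C−V)·d_A)·d_A = V + 14.7974·d_A = (-41.9353,-29.2067)
T_B = V + ((C−V)·d_B)·d_B = V + 14.7974·d_B = (-31.7728,-36.5835)
sweep = 180° − θ = 129.7846°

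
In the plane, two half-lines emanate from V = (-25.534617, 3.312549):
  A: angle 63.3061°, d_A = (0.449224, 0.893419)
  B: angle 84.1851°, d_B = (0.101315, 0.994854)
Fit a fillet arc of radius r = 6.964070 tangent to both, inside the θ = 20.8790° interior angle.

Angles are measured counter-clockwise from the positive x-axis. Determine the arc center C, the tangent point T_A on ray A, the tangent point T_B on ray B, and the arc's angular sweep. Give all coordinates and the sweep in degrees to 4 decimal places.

center=(-14.7769,40.2099) T_A=(-8.5551,37.0815) T_B=(-21.7052,40.9155) sweep=159.1210

bisector direction at 73.7456° = (0.279903,0.960028)
center distance |VC| = r/sin(θ/2) = 6.964070/sin(10.4395°) = 38.433655
C = V + |VC|·bis = (-14.7769,40.2099)
T_A = V + ((C−V)·d_A)·d_A = V + 37.7975·d_A = (-8.5551,37.0815)
T_B = V + ((C−V)·d_B)·d_B = V + 37.7975·d_B = (-21.7052,40.9155)
sweep = 180° − θ = 159.1210°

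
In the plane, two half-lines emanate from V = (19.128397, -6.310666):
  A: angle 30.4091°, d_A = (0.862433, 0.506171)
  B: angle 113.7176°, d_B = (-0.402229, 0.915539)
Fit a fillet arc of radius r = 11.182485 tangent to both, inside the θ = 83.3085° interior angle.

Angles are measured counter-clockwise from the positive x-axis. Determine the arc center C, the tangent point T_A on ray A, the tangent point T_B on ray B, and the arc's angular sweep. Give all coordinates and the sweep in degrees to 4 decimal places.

center=(24.3099,9.6966) T_A=(29.9702,0.0525) T_B=(14.0719,5.1987) sweep=96.6915

bisector direction at 72.0633° = (0.307965,0.951398)
center distance |VC| = r/sin(θ/2) = 11.182485/sin(41.6542°) = 16.825028
C = V + |VC|·bis = (24.3099,9.6966)
T_A = V + ((C−V)·d_A)·d_A = V + 12.5711·d_A = (29.9702,0.0525)
T_B = V + ((C−V)·d_B)·d_B = V + 12.5711·d_B = (14.0719,5.1987)
sweep = 180° − θ = 96.6915°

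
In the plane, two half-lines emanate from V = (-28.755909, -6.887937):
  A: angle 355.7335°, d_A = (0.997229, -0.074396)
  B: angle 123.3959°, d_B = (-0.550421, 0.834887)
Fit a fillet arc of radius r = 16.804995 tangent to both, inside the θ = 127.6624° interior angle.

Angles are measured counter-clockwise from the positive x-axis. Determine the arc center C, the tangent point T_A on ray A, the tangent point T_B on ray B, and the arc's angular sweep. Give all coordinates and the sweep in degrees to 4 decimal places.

center=(-19.2709,9.2561) T_A=(-20.5211,-7.5023) T_B=(-33.3011,0.0063) sweep=52.3376

bisector direction at 59.5647° = (0.506565,0.862202)
center distance |VC| = r/sin(θ/2) = 16.804995/sin(63.8312°) = 18.724256
C = V + |VC|·bis = (-19.2709,9.2561)
T_A = V + ((C−V)·d_A)·d_A = V + 8.2577·d_A = (-20.5211,-7.5023)
T_B = V + ((C−V)·d_B)·d_B = V + 8.2577·d_B = (-33.3011,0.0063)
sweep = 180° − θ = 52.3376°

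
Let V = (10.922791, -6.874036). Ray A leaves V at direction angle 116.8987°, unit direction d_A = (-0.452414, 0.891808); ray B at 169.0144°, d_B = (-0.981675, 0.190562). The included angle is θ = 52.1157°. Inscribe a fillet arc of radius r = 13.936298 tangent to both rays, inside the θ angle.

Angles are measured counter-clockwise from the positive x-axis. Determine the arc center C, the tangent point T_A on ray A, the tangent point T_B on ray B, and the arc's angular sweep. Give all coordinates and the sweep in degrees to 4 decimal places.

center=(-14.3998,12.2380) T_A=(-1.9713,18.5430) T_B=(-17.0555,-1.4429) sweep=127.8843

bisector direction at 142.9566° = (-0.798179,0.602420)
center distance |VC| = r/sin(θ/2) = 13.936298/sin(26.0578°) = 31.725433
C = V + |VC|·bis = (-14.3998,12.2380)
T_A = V + ((C−V)·d_A)·d_A = V + 28.5006·d_A = (-1.9713,18.5430)
T_B = V + ((C−V)·d_B)·d_B = V + 28.5006·d_B = (-17.0555,-1.4429)
sweep = 180° − θ = 127.8843°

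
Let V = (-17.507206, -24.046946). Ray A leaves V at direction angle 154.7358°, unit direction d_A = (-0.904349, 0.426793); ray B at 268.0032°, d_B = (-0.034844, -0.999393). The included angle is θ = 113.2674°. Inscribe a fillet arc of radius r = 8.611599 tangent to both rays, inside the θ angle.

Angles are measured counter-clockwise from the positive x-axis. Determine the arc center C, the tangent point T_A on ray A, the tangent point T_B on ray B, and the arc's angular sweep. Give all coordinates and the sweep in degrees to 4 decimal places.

bisector direction at 211.3695° = (-0.853828,-0.520555)
center distance |VC| = r/sin(θ/2) = 8.611599/sin(56.6337°) = 10.311174
C = V + |VC|·bis = (-26.3112,-29.4145)
T_A = V + ((C−V)·d_A)·d_A = V + 5.6710·d_A = (-22.6358,-21.6266)
T_B = V + ((C−V)·d_B)·d_B = V + 5.6710·d_B = (-17.7048,-29.7145)
sweep = 180° − θ = 66.7326°

center=(-26.3112,-29.4145) T_A=(-22.6358,-21.6266) T_B=(-17.7048,-29.7145) sweep=66.7326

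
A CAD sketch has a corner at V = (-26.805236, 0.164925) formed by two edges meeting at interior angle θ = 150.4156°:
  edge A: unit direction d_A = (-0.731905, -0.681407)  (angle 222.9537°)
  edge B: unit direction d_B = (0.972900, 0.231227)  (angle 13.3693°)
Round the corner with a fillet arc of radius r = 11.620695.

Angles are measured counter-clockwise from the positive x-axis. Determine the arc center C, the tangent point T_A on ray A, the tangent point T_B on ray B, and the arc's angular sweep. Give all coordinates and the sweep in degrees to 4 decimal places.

bisector direction at 298.1615° = (0.471958,-0.881621)
center distance |VC| = r/sin(θ/2) = 11.620695/sin(75.2078°) = 12.019028
C = V + |VC|·bis = (-21.1328,-10.4313)
T_A = V + ((C−V)·d_A)·d_A = V + 3.0686·d_A = (-29.0512,-1.9261)
T_B = V + ((C−V)·d_B)·d_B = V + 3.0686·d_B = (-23.8198,0.8745)
sweep = 180° − θ = 29.5844°

center=(-21.1328,-10.4313) T_A=(-29.0512,-1.9261) T_B=(-23.8198,0.8745) sweep=29.5844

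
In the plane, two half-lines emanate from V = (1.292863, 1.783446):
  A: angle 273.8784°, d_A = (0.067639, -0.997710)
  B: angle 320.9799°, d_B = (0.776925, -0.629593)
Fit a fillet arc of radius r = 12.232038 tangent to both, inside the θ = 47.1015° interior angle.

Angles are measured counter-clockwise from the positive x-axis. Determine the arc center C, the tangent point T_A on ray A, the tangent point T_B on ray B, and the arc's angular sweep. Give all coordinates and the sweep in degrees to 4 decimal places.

bisector direction at 297.4291° = (0.460651,-0.887581)
center distance |VC| = r/sin(θ/2) = 12.232038/sin(23.5508°) = 30.613678
C = V + |VC|·bis = (15.3951,-25.3887)
T_A = V + ((C−V)·d_A)·d_A = V + 28.0638·d_A = (3.1911,-26.2160)
T_B = V + ((C−V)·d_B)·d_B = V + 28.0638·d_B = (23.0963,-15.8853)
sweep = 180° − θ = 132.8985°

center=(15.3951,-25.3887) T_A=(3.1911,-26.2160) T_B=(23.0963,-15.8853) sweep=132.8985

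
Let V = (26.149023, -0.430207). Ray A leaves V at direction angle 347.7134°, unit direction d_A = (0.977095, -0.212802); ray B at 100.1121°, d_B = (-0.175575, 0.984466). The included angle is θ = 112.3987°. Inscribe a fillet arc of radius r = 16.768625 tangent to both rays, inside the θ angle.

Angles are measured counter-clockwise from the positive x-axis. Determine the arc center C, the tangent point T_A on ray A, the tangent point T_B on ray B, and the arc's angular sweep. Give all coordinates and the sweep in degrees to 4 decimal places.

bisector direction at 43.9128° = (0.720397,0.693562)
center distance |VC| = r/sin(θ/2) = 16.768625/sin(56.1994°) = 20.179381
C = V + |VC|·bis = (40.6862,13.5654)
T_A = V + ((C−V)·d_A)·d_A = V + 11.2259·d_A = (37.1178,-2.8191)
T_B = V + ((C−V)·d_B)·d_B = V + 11.2259·d_B = (24.1780,10.6213)
sweep = 180° − θ = 67.6013°

center=(40.6862,13.5654) T_A=(37.1178,-2.8191) T_B=(24.1780,10.6213) sweep=67.6013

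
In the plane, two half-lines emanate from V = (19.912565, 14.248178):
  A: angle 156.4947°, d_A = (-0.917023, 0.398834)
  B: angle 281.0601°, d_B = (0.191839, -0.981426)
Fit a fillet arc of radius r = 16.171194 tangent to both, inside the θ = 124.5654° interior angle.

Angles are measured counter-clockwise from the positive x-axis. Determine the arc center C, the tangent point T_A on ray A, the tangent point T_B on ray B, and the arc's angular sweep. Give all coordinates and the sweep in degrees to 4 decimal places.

bisector direction at 218.7774° = (-0.779585,-0.626296)
center distance |VC| = r/sin(θ/2) = 16.171194/sin(62.2827°) = 18.267309
C = V + |VC|·bis = (5.6716,2.8074)
T_A = V + ((C−V)·d_A)·d_A = V + 8.4963·d_A = (12.1213,17.6368)
T_B = V + ((C−V)·d_B)·d_B = V + 8.4963·d_B = (21.5425,5.9097)
sweep = 180° − θ = 55.4346°

center=(5.6716,2.8074) T_A=(12.1213,17.6368) T_B=(21.5425,5.9097) sweep=55.4346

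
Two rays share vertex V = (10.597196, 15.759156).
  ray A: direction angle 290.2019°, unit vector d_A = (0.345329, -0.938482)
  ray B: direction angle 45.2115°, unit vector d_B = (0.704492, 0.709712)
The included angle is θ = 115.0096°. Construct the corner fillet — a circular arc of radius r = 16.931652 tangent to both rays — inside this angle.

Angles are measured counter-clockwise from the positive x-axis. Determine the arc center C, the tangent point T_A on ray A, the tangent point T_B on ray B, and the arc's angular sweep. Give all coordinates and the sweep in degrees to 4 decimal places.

center=(30.2115,11.4849) T_A=(14.3215,5.6380) T_B=(18.1949,23.4132) sweep=64.9904

bisector direction at 347.7067° = (0.977070,-0.212916)
center distance |VC| = r/sin(θ/2) = 16.931652/sin(57.5048°) = 20.074603
C = V + |VC|·bis = (30.2115,11.4849)
T_A = V + ((C−V)·d_A)·d_A = V + 10.7847·d_A = (14.3215,5.6380)
T_B = V + ((C−V)·d_B)·d_B = V + 10.7847·d_B = (18.1949,23.4132)
sweep = 180° − θ = 64.9904°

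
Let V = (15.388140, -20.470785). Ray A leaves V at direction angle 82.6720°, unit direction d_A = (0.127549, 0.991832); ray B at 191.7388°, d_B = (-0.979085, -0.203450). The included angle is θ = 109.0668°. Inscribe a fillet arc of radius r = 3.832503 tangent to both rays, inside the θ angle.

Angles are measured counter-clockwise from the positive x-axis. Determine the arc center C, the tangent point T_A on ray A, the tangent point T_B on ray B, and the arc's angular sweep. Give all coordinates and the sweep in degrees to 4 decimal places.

center=(11.9352,-17.2739) T_A=(15.7364,-17.7628) T_B=(12.7149,-21.0263) sweep=70.9332

bisector direction at 137.2054° = (-0.733794,0.679372)
center distance |VC| = r/sin(θ/2) = 3.832503/sin(54.5334°) = 4.705611
C = V + |VC|·bis = (11.9352,-17.2739)
T_A = V + ((C−V)·d_A)·d_A = V + 2.7303·d_A = (15.7364,-17.7628)
T_B = V + ((C−V)·d_B)·d_B = V + 2.7303·d_B = (12.7149,-21.0263)
sweep = 180° − θ = 70.9332°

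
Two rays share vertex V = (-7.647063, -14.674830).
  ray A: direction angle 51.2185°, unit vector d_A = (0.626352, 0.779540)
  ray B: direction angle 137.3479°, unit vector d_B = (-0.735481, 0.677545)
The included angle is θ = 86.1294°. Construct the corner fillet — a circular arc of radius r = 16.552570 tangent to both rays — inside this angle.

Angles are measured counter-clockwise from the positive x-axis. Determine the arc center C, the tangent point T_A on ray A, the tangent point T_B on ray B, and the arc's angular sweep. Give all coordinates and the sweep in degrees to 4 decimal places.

bisector direction at 94.2832° = (-0.074686,0.997207)
center distance |VC| = r/sin(θ/2) = 16.552570/sin(43.0647°) = 24.241349
C = V + |VC|·bis = (-9.4576,9.4988)
T_A = V + ((C−V)·d_A)·d_A = V + 17.7103·d_A = (3.4458,-0.8689)
T_B = V + ((C−V)·d_B)·d_B = V + 17.7103·d_B = (-20.6727,-2.6753)
sweep = 180° − θ = 93.8706°

center=(-9.4576,9.4988) T_A=(3.4458,-0.8689) T_B=(-20.6727,-2.6753) sweep=93.8706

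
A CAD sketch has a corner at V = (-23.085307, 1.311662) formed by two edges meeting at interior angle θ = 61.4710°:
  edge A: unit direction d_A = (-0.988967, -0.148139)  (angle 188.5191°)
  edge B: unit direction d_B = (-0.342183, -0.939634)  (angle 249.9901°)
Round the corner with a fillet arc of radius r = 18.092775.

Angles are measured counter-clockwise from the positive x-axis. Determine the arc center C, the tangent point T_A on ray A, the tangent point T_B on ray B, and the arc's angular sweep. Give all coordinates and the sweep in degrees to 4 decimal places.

center=(-50.4981,-21.0892) T_A=(-53.1783,-3.1960) T_B=(-33.4975,-27.2802) sweep=118.5290

bisector direction at 219.2546° = (-0.774342,-0.632767)
center distance |VC| = r/sin(θ/2) = 18.092775/sin(30.7355°) = 35.401369
C = V + |VC|·bis = (-50.4981,-21.0892)
T_A = V + ((C−V)·d_A)·d_A = V + 30.4287·d_A = (-53.1783,-3.1960)
T_B = V + ((C−V)·d_B)·d_B = V + 30.4287·d_B = (-33.4975,-27.2802)
sweep = 180° − θ = 118.5290°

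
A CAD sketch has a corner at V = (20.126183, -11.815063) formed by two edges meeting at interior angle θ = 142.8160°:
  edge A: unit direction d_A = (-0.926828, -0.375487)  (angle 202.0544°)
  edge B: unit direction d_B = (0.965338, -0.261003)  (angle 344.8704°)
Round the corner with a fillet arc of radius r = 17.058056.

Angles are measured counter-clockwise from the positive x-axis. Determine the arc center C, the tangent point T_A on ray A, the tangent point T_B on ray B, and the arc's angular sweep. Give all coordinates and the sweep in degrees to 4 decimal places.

bisector direction at 273.4624° = (0.060394,-0.998175)
center distance |VC| = r/sin(θ/2) = 17.058056/sin(71.4080°) = 17.997281
C = V + |VC|·bis = (21.2131,-29.7795)
T_A = V + ((C−V)·d_A)·d_A = V + 5.7380·d_A = (14.8080,-13.9696)
T_B = V + ((C−V)·d_B)·d_B = V + 5.7380·d_B = (25.6653,-13.3127)
sweep = 180° − θ = 37.1840°

center=(21.2131,-29.7795) T_A=(14.8080,-13.9696) T_B=(25.6653,-13.3127) sweep=37.1840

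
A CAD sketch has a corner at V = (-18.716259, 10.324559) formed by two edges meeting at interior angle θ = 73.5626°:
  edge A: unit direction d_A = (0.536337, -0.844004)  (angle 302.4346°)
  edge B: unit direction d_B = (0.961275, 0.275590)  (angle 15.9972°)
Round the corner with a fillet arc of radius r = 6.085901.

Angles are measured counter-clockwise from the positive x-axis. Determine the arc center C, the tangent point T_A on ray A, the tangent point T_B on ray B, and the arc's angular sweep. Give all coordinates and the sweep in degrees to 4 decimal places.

bisector direction at 339.2159° = (0.934924,-0.354848)
center distance |VC| = r/sin(θ/2) = 6.085901/sin(36.7813°) = 10.164136
C = V + |VC|·bis = (-9.2136,6.7178)
T_A = V + ((C−V)·d_A)·d_A = V + 8.1407·d_A = (-14.3501,3.4537)
T_B = V + ((C−V)·d_B)·d_B = V + 8.1407·d_B = (-10.8908,12.5681)
sweep = 180° − θ = 106.4374°

center=(-9.2136,6.7178) T_A=(-14.3501,3.4537) T_B=(-10.8908,12.5681) sweep=106.4374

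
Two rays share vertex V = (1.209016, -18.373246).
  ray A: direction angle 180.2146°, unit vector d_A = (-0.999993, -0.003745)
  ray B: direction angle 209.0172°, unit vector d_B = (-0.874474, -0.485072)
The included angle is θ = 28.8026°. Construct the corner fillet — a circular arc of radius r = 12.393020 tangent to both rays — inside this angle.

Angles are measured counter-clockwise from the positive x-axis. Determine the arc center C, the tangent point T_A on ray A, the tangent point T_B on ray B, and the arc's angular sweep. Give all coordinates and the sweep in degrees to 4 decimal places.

bisector direction at 194.6159° = (-0.967639,-0.252338)
center distance |VC| = r/sin(θ/2) = 12.393020/sin(14.4013°) = 49.828825
C = V + |VC|·bis = (-47.0073,-30.9469)
T_A = V + ((C−V)·d_A)·d_A = V + 48.2631·d_A = (-47.0537,-18.5540)
T_B = V + ((C−V)·d_B)·d_B = V + 48.2631·d_B = (-40.9958,-41.7843)
sweep = 180° − θ = 151.1974°

center=(-47.0073,-30.9469) T_A=(-47.0537,-18.5540) T_B=(-40.9958,-41.7843) sweep=151.1974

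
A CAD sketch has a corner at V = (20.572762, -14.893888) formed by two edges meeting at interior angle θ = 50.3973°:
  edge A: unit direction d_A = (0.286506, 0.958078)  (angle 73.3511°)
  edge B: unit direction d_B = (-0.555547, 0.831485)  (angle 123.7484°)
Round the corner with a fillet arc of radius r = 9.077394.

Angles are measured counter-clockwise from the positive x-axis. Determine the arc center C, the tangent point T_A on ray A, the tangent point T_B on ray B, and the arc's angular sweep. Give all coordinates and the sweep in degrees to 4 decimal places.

center=(17.4031,6.1897) T_A=(26.0999,3.5890) T_B=(9.8554,1.1468) sweep=129.6027

bisector direction at 98.5498° = (-0.148668,0.988887)
center distance |VC| = r/sin(θ/2) = 9.077394/sin(25.1987°) = 21.320550
C = V + |VC|·bis = (17.4031,6.1897)
T_A = V + ((C−V)·d_A)·d_A = V + 19.2916·d_A = (26.0999,3.5890)
T_B = V + ((C−V)·d_B)·d_B = V + 19.2916·d_B = (9.8554,1.1468)
sweep = 180° − θ = 129.6027°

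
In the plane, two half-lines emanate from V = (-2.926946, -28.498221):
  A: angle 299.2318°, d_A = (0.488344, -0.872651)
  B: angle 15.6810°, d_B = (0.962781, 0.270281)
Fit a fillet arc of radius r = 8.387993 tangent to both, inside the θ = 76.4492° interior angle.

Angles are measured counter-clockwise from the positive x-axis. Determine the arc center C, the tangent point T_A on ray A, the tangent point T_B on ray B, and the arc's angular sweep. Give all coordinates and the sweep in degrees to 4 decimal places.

center=(9.5936,-33.6956) T_A=(2.2738,-37.7918) T_B=(7.3265,-25.6198) sweep=103.5508

bisector direction at 337.4564° = (0.923588,-0.383386)
center distance |VC| = r/sin(θ/2) = 8.387993/sin(38.2246°) = 13.556446
C = V + |VC|·bis = (9.5936,-33.6956)
T_A = V + ((C−V)·d_A)·d_A = V + 10.6498·d_A = (2.2738,-37.7918)
T_B = V + ((C−V)·d_B)·d_B = V + 10.6498·d_B = (7.3265,-25.6198)
sweep = 180° − θ = 103.5508°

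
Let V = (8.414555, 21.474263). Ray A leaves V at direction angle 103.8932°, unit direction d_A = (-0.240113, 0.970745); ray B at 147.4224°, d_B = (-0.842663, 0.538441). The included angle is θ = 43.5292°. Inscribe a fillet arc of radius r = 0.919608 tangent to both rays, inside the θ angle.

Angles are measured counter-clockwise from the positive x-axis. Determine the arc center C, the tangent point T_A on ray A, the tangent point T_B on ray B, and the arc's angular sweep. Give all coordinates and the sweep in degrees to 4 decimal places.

center=(6.9688,23.4894) T_A=(7.8615,23.7102) T_B=(6.4736,22.7145) sweep=136.4708

bisector direction at 125.6578° = (-0.582943,0.812513)
center distance |VC| = r/sin(θ/2) = 0.919608/sin(21.7646°) = 2.480104
C = V + |VC|·bis = (6.9688,23.4894)
T_A = V + ((C−V)·d_A)·d_A = V + 2.3033·d_A = (7.8615,23.7102)
T_B = V + ((C−V)·d_B)·d_B = V + 2.3033·d_B = (6.4736,22.7145)
sweep = 180° − θ = 136.4708°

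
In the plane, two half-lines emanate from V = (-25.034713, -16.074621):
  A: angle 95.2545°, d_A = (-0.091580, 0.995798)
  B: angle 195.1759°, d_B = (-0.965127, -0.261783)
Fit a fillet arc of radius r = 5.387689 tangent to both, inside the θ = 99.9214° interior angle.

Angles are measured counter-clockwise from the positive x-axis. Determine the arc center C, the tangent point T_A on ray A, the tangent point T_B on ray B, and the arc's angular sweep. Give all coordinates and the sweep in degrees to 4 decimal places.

bisector direction at 145.2152° = (-0.821301,0.570496)
center distance |VC| = r/sin(θ/2) = 5.387689/sin(49.9607°) = 7.037180
C = V + |VC|·bis = (-30.8144,-12.0599)
T_A = V + ((C−V)·d_A)·d_A = V + 4.5271·d_A = (-25.4493,-11.5665)
T_B = V + ((C−V)·d_B)·d_B = V + 4.5271·d_B = (-29.4039,-17.2597)
sweep = 180° − θ = 80.0786°

center=(-30.8144,-12.0599) T_A=(-25.4493,-11.5665) T_B=(-29.4039,-17.2597) sweep=80.0786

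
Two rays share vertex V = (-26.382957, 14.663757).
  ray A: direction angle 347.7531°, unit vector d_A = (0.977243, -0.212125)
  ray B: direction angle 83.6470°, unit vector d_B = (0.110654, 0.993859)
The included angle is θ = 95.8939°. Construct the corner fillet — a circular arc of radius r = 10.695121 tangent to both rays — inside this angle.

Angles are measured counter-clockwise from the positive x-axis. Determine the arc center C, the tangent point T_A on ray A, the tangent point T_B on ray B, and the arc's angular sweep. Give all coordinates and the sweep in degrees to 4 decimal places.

center=(-14.6859,23.0689) T_A=(-16.9546,12.6172) T_B=(-25.3154,24.2524) sweep=84.1061

bisector direction at 35.7001° = (0.812083,0.583542)
center distance |VC| = r/sin(θ/2) = 10.695121/sin(47.9470°) = 14.403719
C = V + |VC|·bis = (-14.6859,23.0689)
T_A = V + ((C−V)·d_A)·d_A = V + 9.6479·d_A = (-16.9546,12.6172)
T_B = V + ((C−V)·d_B)·d_B = V + 9.6479·d_B = (-25.3154,24.2524)
sweep = 180° − θ = 84.1061°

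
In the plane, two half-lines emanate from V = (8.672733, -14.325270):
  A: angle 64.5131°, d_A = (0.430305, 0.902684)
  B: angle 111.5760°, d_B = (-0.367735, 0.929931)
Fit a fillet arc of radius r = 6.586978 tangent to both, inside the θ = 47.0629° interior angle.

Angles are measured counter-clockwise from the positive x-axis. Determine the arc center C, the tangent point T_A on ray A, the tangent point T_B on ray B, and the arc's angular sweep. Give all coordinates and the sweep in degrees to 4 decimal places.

center=(9.2357,2.1634) T_A=(15.1817,-0.6710) T_B=(3.1103,-0.2589) sweep=132.9371

bisector direction at 88.0446° = (0.034122,0.999418)
center distance |VC| = r/sin(θ/2) = 6.586978/sin(23.5314°) = 16.498281
C = V + |VC|·bis = (9.2357,2.1634)
T_A = V + ((C−V)·d_A)·d_A = V + 15.1263·d_A = (15.1817,-0.6710)
T_B = V + ((C−V)·d_B)·d_B = V + 15.1263·d_B = (3.1103,-0.2589)
sweep = 180° − θ = 132.9371°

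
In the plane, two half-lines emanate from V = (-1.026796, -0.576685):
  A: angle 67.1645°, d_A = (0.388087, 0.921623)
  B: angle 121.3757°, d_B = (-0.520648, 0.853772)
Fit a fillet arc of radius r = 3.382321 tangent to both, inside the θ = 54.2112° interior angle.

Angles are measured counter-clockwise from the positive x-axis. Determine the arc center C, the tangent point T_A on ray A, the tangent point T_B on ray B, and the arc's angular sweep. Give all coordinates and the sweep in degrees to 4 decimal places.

center=(-1.5795,6.8261) T_A=(1.5377,5.5134) T_B=(-4.4673,5.0651) sweep=125.7888

bisector direction at 94.2701° = (-0.074458,0.997224)
center distance |VC| = r/sin(θ/2) = 3.382321/sin(27.1056°) = 7.423363
C = V + |VC|·bis = (-1.5795,6.8261)
T_A = V + ((C−V)·d_A)·d_A = V + 6.6080·d_A = (1.5377,5.5134)
T_B = V + ((C−V)·d_B)·d_B = V + 6.6080·d_B = (-4.4673,5.0651)
sweep = 180° − θ = 125.7888°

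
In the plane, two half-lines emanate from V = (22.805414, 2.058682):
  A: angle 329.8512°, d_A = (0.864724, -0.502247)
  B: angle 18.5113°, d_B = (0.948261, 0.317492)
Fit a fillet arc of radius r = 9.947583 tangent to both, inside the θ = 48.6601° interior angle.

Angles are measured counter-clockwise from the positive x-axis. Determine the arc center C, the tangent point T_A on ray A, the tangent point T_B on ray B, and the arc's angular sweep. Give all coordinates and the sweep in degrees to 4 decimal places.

bisector direction at 354.1813° = (0.994848,-0.101382)
center distance |VC| = r/sin(θ/2) = 9.947583/sin(24.3300°) = 24.145070
C = V + |VC|·bis = (46.8261,-0.3892)
T_A = V + ((C−V)·d_A)·d_A = V + 22.0007·d_A = (41.8299,-8.9911)
T_B = V + ((C−V)·d_B)·d_B = V + 22.0007·d_B = (43.6678,9.0437)
sweep = 180° − θ = 131.3399°

center=(46.8261,-0.3892) T_A=(41.8299,-8.9911) T_B=(43.6678,9.0437) sweep=131.3399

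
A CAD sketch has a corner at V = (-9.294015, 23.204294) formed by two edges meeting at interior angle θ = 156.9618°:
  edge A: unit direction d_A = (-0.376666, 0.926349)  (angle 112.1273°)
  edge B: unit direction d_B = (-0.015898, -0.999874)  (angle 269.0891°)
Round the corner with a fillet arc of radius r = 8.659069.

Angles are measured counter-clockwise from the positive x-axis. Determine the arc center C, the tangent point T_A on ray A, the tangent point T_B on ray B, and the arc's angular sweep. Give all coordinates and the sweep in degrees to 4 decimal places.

bisector direction at 190.6082° = (-0.982909,-0.184092)
center distance |VC| = r/sin(θ/2) = 8.659069/sin(78.4809°) = 8.837063
C = V + |VC|·bis = (-17.9800,21.5775)
T_A = V + ((C−V)·d_A)·d_A = V + 1.7647·d_A = (-9.9587,24.8390)
T_B = V + ((C−V)·d_B)·d_B = V + 1.7647·d_B = (-9.3221,21.4398)
sweep = 180° − θ = 23.0382°

center=(-17.9800,21.5775) T_A=(-9.9587,24.8390) T_B=(-9.3221,21.4398) sweep=23.0382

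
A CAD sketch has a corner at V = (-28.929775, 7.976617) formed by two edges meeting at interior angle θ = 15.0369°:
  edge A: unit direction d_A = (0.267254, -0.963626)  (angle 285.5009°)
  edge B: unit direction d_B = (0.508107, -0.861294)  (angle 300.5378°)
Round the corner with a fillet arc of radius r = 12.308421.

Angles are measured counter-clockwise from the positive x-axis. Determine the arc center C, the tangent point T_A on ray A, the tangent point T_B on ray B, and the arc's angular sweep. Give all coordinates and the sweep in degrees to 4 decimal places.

center=(7.8549,-78.6014) T_A=(-4.0058,-81.8908) T_B=(18.4561,-72.3474) sweep=164.9631

bisector direction at 293.0194° = (0.391042,-0.920373)
center distance |VC| = r/sin(θ/2) = 12.308421/sin(7.5184°) = 94.068396
C = V + |VC|·bis = (7.8549,-78.6014)
T_A = V + ((C−V)·d_A)·d_A = V + 93.2597·d_A = (-4.0058,-81.8908)
T_B = V + ((C−V)·d_B)·d_B = V + 93.2597·d_B = (18.4561,-72.3474)
sweep = 180° − θ = 164.9631°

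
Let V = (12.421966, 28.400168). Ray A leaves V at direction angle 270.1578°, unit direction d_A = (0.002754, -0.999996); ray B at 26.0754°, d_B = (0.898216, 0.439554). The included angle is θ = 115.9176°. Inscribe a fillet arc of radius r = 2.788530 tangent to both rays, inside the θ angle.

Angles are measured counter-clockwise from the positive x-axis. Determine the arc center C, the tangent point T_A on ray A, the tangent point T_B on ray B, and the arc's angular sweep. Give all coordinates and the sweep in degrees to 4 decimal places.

bisector direction at 328.1166° = (0.849125,-0.528192)
center distance |VC| = r/sin(θ/2) = 2.788530/sin(57.9588°) = 3.289653
C = V + |VC|·bis = (15.2153,26.6626)
T_A = V + ((C−V)·d_A)·d_A = V + 1.7453·d_A = (12.4268,26.6549)
T_B = V + ((C−V)·d_B)·d_B = V + 1.7453·d_B = (13.9896,29.1673)
sweep = 180° − θ = 64.0824°

center=(15.2153,26.6626) T_A=(12.4268,26.6549) T_B=(13.9896,29.1673) sweep=64.0824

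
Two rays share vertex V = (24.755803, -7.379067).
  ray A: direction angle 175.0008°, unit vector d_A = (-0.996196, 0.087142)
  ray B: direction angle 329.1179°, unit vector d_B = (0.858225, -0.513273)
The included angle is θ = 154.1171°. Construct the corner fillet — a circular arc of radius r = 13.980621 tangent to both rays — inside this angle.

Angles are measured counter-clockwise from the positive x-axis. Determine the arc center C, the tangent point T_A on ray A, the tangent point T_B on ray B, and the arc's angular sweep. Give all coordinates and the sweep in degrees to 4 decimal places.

center=(20.3371,-21.0265) T_A=(21.5554,-7.0991) T_B=(27.5130,-9.0280) sweep=25.8829

bisector direction at 252.0594° = (-0.308032,-0.951376)
center distance |VC| = r/sin(θ/2) = 13.980621/sin(77.0585°) = 14.344992
C = V + |VC|·bis = (20.3371,-21.0265)
T_A = V + ((C−V)·d_A)·d_A = V + 3.2126·d_A = (21.5554,-7.0991)
T_B = V + ((C−V)·d_B)·d_B = V + 3.2126·d_B = (27.5130,-9.0280)
sweep = 180° − θ = 25.8829°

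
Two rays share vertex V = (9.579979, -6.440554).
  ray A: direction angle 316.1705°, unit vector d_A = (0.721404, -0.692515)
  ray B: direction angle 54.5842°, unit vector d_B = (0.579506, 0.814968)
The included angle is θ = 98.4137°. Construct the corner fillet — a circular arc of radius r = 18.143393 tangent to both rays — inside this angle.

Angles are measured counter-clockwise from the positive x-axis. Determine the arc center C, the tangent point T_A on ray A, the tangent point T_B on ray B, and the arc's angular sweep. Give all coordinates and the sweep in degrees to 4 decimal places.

center=(33.4397,-4.1947) T_A=(20.8751,-17.2834) T_B=(18.6534,6.3195) sweep=81.5863

bisector direction at 5.3774° = (0.995599,0.093715)
center distance |VC| = r/sin(θ/2) = 18.143393/sin(49.2069°) = 23.965178
C = V + |VC|·bis = (33.4397,-4.1947)
T_A = V + ((C−V)·d_A)·d_A = V + 15.6572·d_A = (20.8751,-17.2834)
T_B = V + ((C−V)·d_B)·d_B = V + 15.6572·d_B = (18.6534,6.3195)
sweep = 180° − θ = 81.5863°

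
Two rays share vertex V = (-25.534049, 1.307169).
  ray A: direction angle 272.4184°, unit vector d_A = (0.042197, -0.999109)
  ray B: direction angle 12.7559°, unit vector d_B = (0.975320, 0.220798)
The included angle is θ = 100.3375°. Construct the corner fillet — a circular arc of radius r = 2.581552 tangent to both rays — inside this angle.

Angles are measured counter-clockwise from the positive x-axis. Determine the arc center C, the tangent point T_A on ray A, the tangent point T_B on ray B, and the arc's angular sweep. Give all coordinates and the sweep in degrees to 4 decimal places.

bisector direction at 322.5872° = (0.794278,-0.607554)
center distance |VC| = r/sin(θ/2) = 2.581552/sin(50.1688°) = 3.361683
C = V + |VC|·bis = (-22.8639,-0.7352)
T_A = V + ((C−V)·d_A)·d_A = V + 2.1533·d_A = (-25.4432,-0.8442)
T_B = V + ((C−V)·d_B)·d_B = V + 2.1533·d_B = (-23.4339,1.7826)
sweep = 180° − θ = 79.6625°

center=(-22.8639,-0.7352) T_A=(-25.4432,-0.8442) T_B=(-23.4339,1.7826) sweep=79.6625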